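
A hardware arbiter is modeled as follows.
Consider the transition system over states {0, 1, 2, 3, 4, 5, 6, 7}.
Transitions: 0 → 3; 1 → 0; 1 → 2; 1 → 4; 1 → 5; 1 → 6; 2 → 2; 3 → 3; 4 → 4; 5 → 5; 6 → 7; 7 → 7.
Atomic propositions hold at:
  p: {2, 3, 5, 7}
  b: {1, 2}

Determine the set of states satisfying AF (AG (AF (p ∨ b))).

{0, 2, 3, 5, 6, 7}

Sat(p ∨ b) = {1, 2, 3, 5, 7}
AF (p ∨ b): least fixpoint, start Z0 = {1, 2, 3, 5, 7}, add states with every successor in Z. Z1 = {0, 1, 2, 3, 5, 6, 7}; fixed.
Sat(AF (p ∨ b)) = {0, 1, 2, 3, 5, 6, 7}
AG (AF (p ∨ b)): greatest fixpoint, start Z0 = {0, 1, 2, 3, 5, 6, 7}, keep only states in Sat with every successor in Z. Z1 = {0, 2, 3, 5, 6, 7}; fixed.
Sat(AG (AF (p ∨ b))) = {0, 2, 3, 5, 6, 7}
AF (AG (AF (p ∨ b))): least fixpoint, start Z0 = {0, 2, 3, 5, 6, 7}, add states with every successor in Z. Already a fixed point.
Sat(AF (AG (AF (p ∨ b)))) = {0, 2, 3, 5, 6, 7}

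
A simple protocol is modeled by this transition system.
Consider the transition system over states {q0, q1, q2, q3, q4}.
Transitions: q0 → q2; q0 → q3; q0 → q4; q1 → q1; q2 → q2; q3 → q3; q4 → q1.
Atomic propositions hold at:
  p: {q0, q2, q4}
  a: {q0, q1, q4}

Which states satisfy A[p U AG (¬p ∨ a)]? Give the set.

Sat(¬p) = {q1, q3}
Sat(¬p ∨ a) = {q0, q1, q3, q4}
AG (¬p ∨ a): greatest fixpoint, start Z0 = {q0, q1, q3, q4}, keep only states in Sat with every successor in Z. Z1 = {q1, q3, q4}; fixed.
Sat(AG (¬p ∨ a)) = {q1, q3, q4}
A[p U AG (¬p ∨ a)]: least fixpoint, start Z0 = Sat(AG (¬p ∨ a)) = {q1, q3, q4}, add states in Sat(p) with every successor in Z. Already a fixed point.
Sat(A[p U AG (¬p ∨ a)]) = {q1, q3, q4}

{q1, q3, q4}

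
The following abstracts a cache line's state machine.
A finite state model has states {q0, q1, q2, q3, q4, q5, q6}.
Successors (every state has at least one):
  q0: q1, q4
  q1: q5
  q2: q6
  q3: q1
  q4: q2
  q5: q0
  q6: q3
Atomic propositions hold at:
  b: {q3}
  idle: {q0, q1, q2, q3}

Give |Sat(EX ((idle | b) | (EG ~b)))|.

6

Sat(idle | b) = {q0, q1, q2, q3}
Sat(~b) = {q0, q1, q2, q4, q5, q6}
EG ~b: greatest fixpoint, start Z0 = {q0, q1, q2, q4, q5, q6}, keep only states in Sat with some successor in Z. Z1 = {q0, q1, q2, q4, q5}; Z2 = {q0, q1, q4, q5}; Z3 = {q0, q1, q5}; fixed.
Sat(EG ~b) = {q0, q1, q5}
Sat((idle | b) | (EG ~b)) = {q0, q1, q2, q3, q5}
Sat(EX ((idle | b) | (EG ~b))) = {s : some successor in {q0, q1, q2, q3, q5}} = {q0, q1, q3, q4, q5, q6}
|Sat(EX ((idle | b) | (EG ~b)))| = |{q0, q1, q3, q4, q5, q6}| = 6.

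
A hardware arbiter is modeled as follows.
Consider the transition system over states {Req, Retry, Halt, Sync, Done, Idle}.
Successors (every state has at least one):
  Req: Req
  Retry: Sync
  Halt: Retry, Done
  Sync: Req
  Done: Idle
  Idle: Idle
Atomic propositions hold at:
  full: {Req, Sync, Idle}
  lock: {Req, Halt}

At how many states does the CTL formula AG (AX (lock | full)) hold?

Sat(lock | full) = {Req, Halt, Sync, Idle}
Sat(AX (lock | full)) = {s : every successor in {Req, Halt, Sync, Idle}} = {Req, Retry, Sync, Done, Idle}
AG (AX (lock | full)): greatest fixpoint, start Z0 = {Req, Retry, Sync, Done, Idle}, keep only states in Sat with every successor in Z. Already a fixed point.
Sat(AG (AX (lock | full))) = {Req, Retry, Sync, Done, Idle}
|Sat(AG (AX (lock | full)))| = |{Req, Retry, Sync, Done, Idle}| = 5.

5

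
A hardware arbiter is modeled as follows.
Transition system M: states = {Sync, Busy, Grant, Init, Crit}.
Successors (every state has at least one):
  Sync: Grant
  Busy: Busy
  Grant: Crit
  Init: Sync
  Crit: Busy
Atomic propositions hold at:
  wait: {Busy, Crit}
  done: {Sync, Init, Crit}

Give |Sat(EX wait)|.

Sat(EX wait) = {s : some successor in {Busy, Crit}} = {Busy, Grant, Crit}
|Sat(EX wait)| = |{Busy, Grant, Crit}| = 3.

3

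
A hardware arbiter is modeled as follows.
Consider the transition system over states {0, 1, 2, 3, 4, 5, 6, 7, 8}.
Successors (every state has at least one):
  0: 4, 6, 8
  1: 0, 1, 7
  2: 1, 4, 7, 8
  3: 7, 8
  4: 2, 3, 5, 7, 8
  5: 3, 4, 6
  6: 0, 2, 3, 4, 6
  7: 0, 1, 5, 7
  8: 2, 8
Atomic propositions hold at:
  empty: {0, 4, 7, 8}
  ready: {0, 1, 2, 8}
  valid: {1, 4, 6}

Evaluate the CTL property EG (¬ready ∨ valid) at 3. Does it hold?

Yes

Sat(¬ready) = {3, 4, 5, 6, 7}
Sat(¬ready ∨ valid) = {1, 3, 4, 5, 6, 7}
EG (¬ready ∨ valid): greatest fixpoint, start Z0 = {1, 3, 4, 5, 6, 7}, keep only states in Sat with some successor in Z. Already a fixed point.
Sat(EG (¬ready ∨ valid)) = {1, 3, 4, 5, 6, 7}
3 ∈ Sat(EG (¬ready ∨ valid)) = {1, 3, 4, 5, 6, 7}, so the formula holds at 3.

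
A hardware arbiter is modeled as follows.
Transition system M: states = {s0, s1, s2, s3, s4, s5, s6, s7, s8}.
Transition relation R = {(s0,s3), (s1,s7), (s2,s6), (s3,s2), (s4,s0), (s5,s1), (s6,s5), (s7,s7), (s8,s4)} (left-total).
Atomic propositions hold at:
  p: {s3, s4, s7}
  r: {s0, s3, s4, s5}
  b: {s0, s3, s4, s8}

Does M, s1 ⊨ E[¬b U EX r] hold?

No

Sat(¬b) = {s1, s2, s5, s6, s7}
Sat(EX r) = {s : some successor in {s0, s3, s4, s5}} = {s0, s4, s6, s8}
E[¬b U EX r]: least fixpoint, start Z0 = Sat(EX r) = {s0, s4, s6, s8}, add states in Sat(¬b) with some successor in Z. Z1 = {s0, s2, s4, s6, s8}; fixed.
Sat(E[¬b U EX r]) = {s0, s2, s4, s6, s8}
s1 ∉ Sat(E[¬b U EX r]) = {s0, s2, s4, s6, s8}, so the formula does not hold at s1.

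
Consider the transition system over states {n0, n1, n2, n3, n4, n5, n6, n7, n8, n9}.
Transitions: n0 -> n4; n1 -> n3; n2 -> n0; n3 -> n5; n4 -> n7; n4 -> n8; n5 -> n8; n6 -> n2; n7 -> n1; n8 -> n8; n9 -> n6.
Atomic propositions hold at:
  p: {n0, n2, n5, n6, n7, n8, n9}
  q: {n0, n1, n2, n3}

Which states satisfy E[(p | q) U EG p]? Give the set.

Sat(p | q) = {n0, n1, n2, n3, n5, n6, n7, n8, n9}
EG p: greatest fixpoint, start Z0 = {n0, n2, n5, n6, n7, n8, n9}, keep only states in Sat with some successor in Z. Z1 = {n2, n5, n6, n8, n9}; Z2 = {n5, n6, n8, n9}; Z3 = {n5, n8, n9}; Z4 = {n5, n8}; fixed.
Sat(EG p) = {n5, n8}
E[(p | q) U EG p]: least fixpoint, start Z0 = Sat(EG p) = {n5, n8}, add states in Sat(p | q) with some successor in Z. Z1 = {n3, n5, n8}; Z2 = {n1, n3, n5, n8}; Z3 = {n1, n3, n5, n7, n8}; fixed.
Sat(E[(p | q) U EG p]) = {n1, n3, n5, n7, n8}

{n1, n3, n5, n7, n8}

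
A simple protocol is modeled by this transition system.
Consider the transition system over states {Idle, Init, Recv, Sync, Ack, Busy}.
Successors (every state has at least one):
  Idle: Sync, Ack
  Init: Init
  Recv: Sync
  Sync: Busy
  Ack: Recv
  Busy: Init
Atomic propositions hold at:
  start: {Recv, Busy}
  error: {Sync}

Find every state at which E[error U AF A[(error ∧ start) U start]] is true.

Sat(error ∧ start) = ∅
A[(error ∧ start) U start]: least fixpoint, start Z0 = Sat(start) = {Recv, Busy}, add states in Sat(error ∧ start) with every successor in Z. Already a fixed point.
Sat(A[(error ∧ start) U start]) = {Recv, Busy}
AF A[(error ∧ start) U start]: least fixpoint, start Z0 = {Recv, Busy}, add states with every successor in Z. Z1 = {Recv, Sync, Ack, Busy}; Z2 = {Idle, Recv, Sync, Ack, Busy}; fixed.
Sat(AF A[(error ∧ start) U start]) = {Idle, Recv, Sync, Ack, Busy}
E[error U AF A[(error ∧ start) U start]]: least fixpoint, start Z0 = Sat(AF A[(error ∧ start) U start]) = {Idle, Recv, Sync, Ack, Busy}, add states in Sat(error) with some successor in Z. Already a fixed point.
Sat(E[error U AF A[(error ∧ start) U start]]) = {Idle, Recv, Sync, Ack, Busy}

{Idle, Recv, Sync, Ack, Busy}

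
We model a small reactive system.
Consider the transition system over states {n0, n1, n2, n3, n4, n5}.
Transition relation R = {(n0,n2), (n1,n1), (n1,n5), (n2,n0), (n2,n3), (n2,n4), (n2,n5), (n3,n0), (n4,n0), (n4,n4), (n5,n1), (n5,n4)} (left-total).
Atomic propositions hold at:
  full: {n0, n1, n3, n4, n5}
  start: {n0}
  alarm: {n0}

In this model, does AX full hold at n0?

No

Sat(AX full) = {s : every successor in {n0, n1, n3, n4, n5}} = {n1, n2, n3, n4, n5}
n0 ∉ Sat(AX full) = {n1, n2, n3, n4, n5}, so the formula does not hold at n0.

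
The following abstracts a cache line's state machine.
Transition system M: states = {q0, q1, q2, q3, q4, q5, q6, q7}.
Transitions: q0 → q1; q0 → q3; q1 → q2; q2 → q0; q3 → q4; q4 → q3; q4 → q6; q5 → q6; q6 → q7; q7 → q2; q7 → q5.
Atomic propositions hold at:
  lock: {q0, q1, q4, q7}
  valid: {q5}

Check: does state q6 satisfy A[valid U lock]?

No

A[valid U lock]: least fixpoint, start Z0 = Sat(lock) = {q0, q1, q4, q7}, add states in Sat(valid) with every successor in Z. Already a fixed point.
Sat(A[valid U lock]) = {q0, q1, q4, q7}
q6 ∉ Sat(A[valid U lock]) = {q0, q1, q4, q7}, so the formula does not hold at q6.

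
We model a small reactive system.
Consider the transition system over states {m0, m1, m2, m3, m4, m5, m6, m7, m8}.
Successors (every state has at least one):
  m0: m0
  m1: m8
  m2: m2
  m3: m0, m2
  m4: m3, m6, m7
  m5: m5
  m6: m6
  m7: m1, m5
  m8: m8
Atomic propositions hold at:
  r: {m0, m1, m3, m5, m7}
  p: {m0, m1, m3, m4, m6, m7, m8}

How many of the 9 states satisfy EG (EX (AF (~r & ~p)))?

2

Sat(~r) = {m2, m4, m6, m8}
Sat(~p) = {m2, m5}
Sat(~r & ~p) = {m2}
AF (~r & ~p): least fixpoint, start Z0 = {m2}, add states with every successor in Z. Already a fixed point.
Sat(AF (~r & ~p)) = {m2}
Sat(EX (AF (~r & ~p))) = {s : some successor in {m2}} = {m2, m3}
EG (EX (AF (~r & ~p))): greatest fixpoint, start Z0 = {m2, m3}, keep only states in Sat with some successor in Z. Already a fixed point.
Sat(EG (EX (AF (~r & ~p)))) = {m2, m3}
|Sat(EG (EX (AF (~r & ~p))))| = |{m2, m3}| = 2.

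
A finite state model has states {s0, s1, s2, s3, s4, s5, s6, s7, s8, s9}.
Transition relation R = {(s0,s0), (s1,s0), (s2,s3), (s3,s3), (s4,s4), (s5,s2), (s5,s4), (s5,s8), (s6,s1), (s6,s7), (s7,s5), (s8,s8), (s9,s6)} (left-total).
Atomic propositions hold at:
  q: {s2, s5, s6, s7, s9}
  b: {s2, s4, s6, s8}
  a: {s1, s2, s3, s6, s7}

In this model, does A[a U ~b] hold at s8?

No

Sat(~b) = {s0, s1, s3, s5, s7, s9}
A[a U ~b]: least fixpoint, start Z0 = Sat(~b) = {s0, s1, s3, s5, s7, s9}, add states in Sat(a) with every successor in Z. Z1 = {s0, s1, s2, s3, s5, s6, s7, s9}; fixed.
Sat(A[a U ~b]) = {s0, s1, s2, s3, s5, s6, s7, s9}
s8 ∉ Sat(A[a U ~b]) = {s0, s1, s2, s3, s5, s6, s7, s9}, so the formula does not hold at s8.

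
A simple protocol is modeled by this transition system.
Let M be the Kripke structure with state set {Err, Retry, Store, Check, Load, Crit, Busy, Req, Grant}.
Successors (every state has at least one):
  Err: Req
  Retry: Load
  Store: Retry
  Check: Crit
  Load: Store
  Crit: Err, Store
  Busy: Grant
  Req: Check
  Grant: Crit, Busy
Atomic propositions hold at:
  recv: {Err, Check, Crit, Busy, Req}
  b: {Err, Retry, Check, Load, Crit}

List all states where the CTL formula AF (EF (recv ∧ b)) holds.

Sat(recv ∧ b) = {Err, Check, Crit}
EF (recv ∧ b): least fixpoint, start Z0 = {Err, Check, Crit}, add states with some successor in Z. Z1 = {Err, Check, Crit, Req, Grant}; Z2 = {Err, Check, Crit, Busy, Req, Grant}; fixed.
Sat(EF (recv ∧ b)) = {Err, Check, Crit, Busy, Req, Grant}
AF (EF (recv ∧ b)): least fixpoint, start Z0 = {Err, Check, Crit, Busy, Req, Grant}, add states with every successor in Z. Already a fixed point.
Sat(AF (EF (recv ∧ b))) = {Err, Check, Crit, Busy, Req, Grant}

{Err, Check, Crit, Busy, Req, Grant}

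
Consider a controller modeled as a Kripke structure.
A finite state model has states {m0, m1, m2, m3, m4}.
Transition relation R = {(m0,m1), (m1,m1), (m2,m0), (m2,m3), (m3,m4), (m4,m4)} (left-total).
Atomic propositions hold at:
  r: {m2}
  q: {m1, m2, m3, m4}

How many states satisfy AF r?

1

AF r: least fixpoint, start Z0 = {m2}, add states with every successor in Z. Already a fixed point.
Sat(AF r) = {m2}
|Sat(AF r)| = |{m2}| = 1.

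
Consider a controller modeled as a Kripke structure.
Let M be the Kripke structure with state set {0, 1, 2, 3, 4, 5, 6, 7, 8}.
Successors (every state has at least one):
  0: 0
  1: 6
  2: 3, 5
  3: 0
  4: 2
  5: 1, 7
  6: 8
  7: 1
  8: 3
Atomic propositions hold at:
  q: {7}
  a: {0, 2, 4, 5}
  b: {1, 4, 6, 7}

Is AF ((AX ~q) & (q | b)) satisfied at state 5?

Yes

Sat(~q) = {0, 1, 2, 3, 4, 5, 6, 8}
Sat(AX ~q) = {s : every successor in {0, 1, 2, 3, 4, 5, 6, 8}} = {0, 1, 2, 3, 4, 6, 7, 8}
Sat(q | b) = {1, 4, 6, 7}
Sat((AX ~q) & (q | b)) = {1, 4, 6, 7}
AF ((AX ~q) & (q | b)): least fixpoint, start Z0 = {1, 4, 6, 7}, add states with every successor in Z. Z1 = {1, 4, 5, 6, 7}; fixed.
Sat(AF ((AX ~q) & (q | b))) = {1, 4, 5, 6, 7}
5 ∈ Sat(AF ((AX ~q) & (q | b))) = {1, 4, 5, 6, 7}, so the formula holds at 5.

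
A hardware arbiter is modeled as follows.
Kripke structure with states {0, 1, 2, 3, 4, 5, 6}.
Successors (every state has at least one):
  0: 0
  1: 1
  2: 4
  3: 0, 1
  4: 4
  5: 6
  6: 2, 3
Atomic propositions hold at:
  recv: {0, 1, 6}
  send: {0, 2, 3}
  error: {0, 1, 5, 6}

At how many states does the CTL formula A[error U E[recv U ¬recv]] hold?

5

Sat(¬recv) = {2, 3, 4, 5}
E[recv U ¬recv]: least fixpoint, start Z0 = Sat(¬recv) = {2, 3, 4, 5}, add states in Sat(recv) with some successor in Z. Z1 = {2, 3, 4, 5, 6}; fixed.
Sat(E[recv U ¬recv]) = {2, 3, 4, 5, 6}
A[error U E[recv U ¬recv]]: least fixpoint, start Z0 = Sat(E[recv U ¬recv]) = {2, 3, 4, 5, 6}, add states in Sat(error) with every successor in Z. Already a fixed point.
Sat(A[error U E[recv U ¬recv]]) = {2, 3, 4, 5, 6}
|Sat(A[error U E[recv U ¬recv]])| = |{2, 3, 4, 5, 6}| = 5.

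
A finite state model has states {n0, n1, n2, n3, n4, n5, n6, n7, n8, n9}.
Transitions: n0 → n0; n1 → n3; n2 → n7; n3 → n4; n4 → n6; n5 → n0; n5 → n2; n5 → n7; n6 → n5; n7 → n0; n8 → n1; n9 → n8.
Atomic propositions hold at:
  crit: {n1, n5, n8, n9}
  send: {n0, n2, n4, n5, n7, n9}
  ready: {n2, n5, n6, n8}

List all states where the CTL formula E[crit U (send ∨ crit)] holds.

{n0, n1, n2, n4, n5, n7, n8, n9}

Sat(send ∨ crit) = {n0, n1, n2, n4, n5, n7, n8, n9}
E[crit U (send ∨ crit)]: least fixpoint, start Z0 = Sat((send ∨ crit)) = {n0, n1, n2, n4, n5, n7, n8, n9}, add states in Sat(crit) with some successor in Z. Already a fixed point.
Sat(E[crit U (send ∨ crit)]) = {n0, n1, n2, n4, n5, n7, n8, n9}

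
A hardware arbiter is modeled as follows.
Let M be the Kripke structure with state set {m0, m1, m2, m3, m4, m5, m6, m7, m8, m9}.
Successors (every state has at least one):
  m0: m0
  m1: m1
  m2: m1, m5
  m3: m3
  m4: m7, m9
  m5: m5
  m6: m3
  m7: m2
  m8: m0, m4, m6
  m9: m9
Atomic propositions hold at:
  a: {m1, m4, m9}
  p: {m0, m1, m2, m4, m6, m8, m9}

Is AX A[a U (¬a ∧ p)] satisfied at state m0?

Yes

Sat(¬a) = {m0, m2, m3, m5, m6, m7, m8}
Sat(¬a ∧ p) = {m0, m2, m6, m8}
A[a U (¬a ∧ p)]: least fixpoint, start Z0 = Sat((¬a ∧ p)) = {m0, m2, m6, m8}, add states in Sat(a) with every successor in Z. Already a fixed point.
Sat(A[a U (¬a ∧ p)]) = {m0, m2, m6, m8}
Sat(AX A[a U (¬a ∧ p)]) = {s : every successor in {m0, m2, m6, m8}} = {m0, m7}
m0 ∈ Sat(AX A[a U (¬a ∧ p)]) = {m0, m7}, so the formula holds at m0.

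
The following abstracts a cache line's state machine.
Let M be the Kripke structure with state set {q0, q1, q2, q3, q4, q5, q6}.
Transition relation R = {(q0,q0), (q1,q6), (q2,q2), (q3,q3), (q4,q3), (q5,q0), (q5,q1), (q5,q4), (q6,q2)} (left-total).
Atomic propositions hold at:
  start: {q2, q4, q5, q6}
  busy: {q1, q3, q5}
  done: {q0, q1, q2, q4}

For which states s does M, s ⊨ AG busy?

{q3}

AG busy: greatest fixpoint, start Z0 = {q1, q3, q5}, keep only states in Sat with every successor in Z. Z1 = {q3}; fixed.
Sat(AG busy) = {q3}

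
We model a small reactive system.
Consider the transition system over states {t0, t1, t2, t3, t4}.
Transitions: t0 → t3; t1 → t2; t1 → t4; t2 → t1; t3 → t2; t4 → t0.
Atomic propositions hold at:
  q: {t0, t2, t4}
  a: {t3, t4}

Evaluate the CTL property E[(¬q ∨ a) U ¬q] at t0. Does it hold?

No

Sat(¬q) = {t1, t3}
Sat(¬q ∨ a) = {t1, t3, t4}
E[(¬q ∨ a) U ¬q]: least fixpoint, start Z0 = Sat(¬q) = {t1, t3}, add states in Sat(¬q ∨ a) with some successor in Z. Already a fixed point.
Sat(E[(¬q ∨ a) U ¬q]) = {t1, t3}
t0 ∉ Sat(E[(¬q ∨ a) U ¬q]) = {t1, t3}, so the formula does not hold at t0.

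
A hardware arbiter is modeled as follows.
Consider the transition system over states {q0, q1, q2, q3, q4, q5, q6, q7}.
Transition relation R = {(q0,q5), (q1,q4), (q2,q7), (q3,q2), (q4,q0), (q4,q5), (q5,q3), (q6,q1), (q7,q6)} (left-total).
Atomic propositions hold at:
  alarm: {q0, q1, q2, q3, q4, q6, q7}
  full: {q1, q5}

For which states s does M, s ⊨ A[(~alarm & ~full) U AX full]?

{q0, q6}

Sat(~alarm) = {q5}
Sat(~full) = {q0, q2, q3, q4, q6, q7}
Sat(~alarm & ~full) = ∅
Sat(AX full) = {s : every successor in {q1, q5}} = {q0, q6}
A[(~alarm & ~full) U AX full]: least fixpoint, start Z0 = Sat(AX full) = {q0, q6}, add states in Sat(~alarm & ~full) with every successor in Z. Already a fixed point.
Sat(A[(~alarm & ~full) U AX full]) = {q0, q6}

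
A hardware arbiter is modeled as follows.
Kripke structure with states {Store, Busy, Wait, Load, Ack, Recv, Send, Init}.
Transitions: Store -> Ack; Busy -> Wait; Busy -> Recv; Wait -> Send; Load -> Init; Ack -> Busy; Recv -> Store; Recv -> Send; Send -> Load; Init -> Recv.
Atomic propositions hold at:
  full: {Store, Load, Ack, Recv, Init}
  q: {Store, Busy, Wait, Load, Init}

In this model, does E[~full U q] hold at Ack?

Sat(~full) = {Busy, Wait, Send}
E[~full U q]: least fixpoint, start Z0 = Sat(q) = {Store, Busy, Wait, Load, Init}, add states in Sat(~full) with some successor in Z. Z1 = {Store, Busy, Wait, Load, Send, Init}; fixed.
Sat(E[~full U q]) = {Store, Busy, Wait, Load, Send, Init}
Ack ∉ Sat(E[~full U q]) = {Store, Busy, Wait, Load, Send, Init}, so the formula does not hold at Ack.

No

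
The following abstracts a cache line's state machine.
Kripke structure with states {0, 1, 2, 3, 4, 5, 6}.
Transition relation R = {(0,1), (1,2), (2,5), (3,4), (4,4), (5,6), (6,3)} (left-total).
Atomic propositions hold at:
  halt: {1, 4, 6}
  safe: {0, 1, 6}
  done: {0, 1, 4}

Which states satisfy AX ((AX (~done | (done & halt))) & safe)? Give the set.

Sat(~done) = {2, 3, 5, 6}
Sat(done & halt) = {1, 4}
Sat(~done | (done & halt)) = {1, 2, 3, 4, 5, 6}
Sat(AX (~done | (done & halt))) = {s : every successor in {1, 2, 3, 4, 5, 6}} = {0, 1, 2, 3, 4, 5, 6}
Sat((AX (~done | (done & halt))) & safe) = {0, 1, 6}
Sat(AX ((AX (~done | (done & halt))) & safe)) = {s : every successor in {0, 1, 6}} = {0, 5}

{0, 5}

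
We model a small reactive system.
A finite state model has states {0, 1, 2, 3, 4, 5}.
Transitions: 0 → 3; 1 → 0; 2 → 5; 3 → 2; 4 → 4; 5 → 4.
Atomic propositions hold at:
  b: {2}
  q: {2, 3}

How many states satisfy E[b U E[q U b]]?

2

E[q U b]: least fixpoint, start Z0 = Sat(b) = {2}, add states in Sat(q) with some successor in Z. Z1 = {2, 3}; fixed.
Sat(E[q U b]) = {2, 3}
E[b U E[q U b]]: least fixpoint, start Z0 = Sat(E[q U b]) = {2, 3}, add states in Sat(b) with some successor in Z. Already a fixed point.
Sat(E[b U E[q U b]]) = {2, 3}
|Sat(E[b U E[q U b]])| = |{2, 3}| = 2.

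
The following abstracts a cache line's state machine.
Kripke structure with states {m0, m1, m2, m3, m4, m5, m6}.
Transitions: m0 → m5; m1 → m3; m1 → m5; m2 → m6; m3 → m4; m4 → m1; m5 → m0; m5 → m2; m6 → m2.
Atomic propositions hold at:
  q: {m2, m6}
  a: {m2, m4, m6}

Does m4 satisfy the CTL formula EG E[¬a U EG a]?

No

Sat(¬a) = {m0, m1, m3, m5}
EG a: greatest fixpoint, start Z0 = {m2, m4, m6}, keep only states in Sat with some successor in Z. Z1 = {m2, m6}; fixed.
Sat(EG a) = {m2, m6}
E[¬a U EG a]: least fixpoint, start Z0 = Sat(EG a) = {m2, m6}, add states in Sat(¬a) with some successor in Z. Z1 = {m2, m5, m6}; Z2 = {m0, m1, m2, m5, m6}; fixed.
Sat(E[¬a U EG a]) = {m0, m1, m2, m5, m6}
EG E[¬a U EG a]: greatest fixpoint, start Z0 = {m0, m1, m2, m5, m6}, keep only states in Sat with some successor in Z. Already a fixed point.
Sat(EG E[¬a U EG a]) = {m0, m1, m2, m5, m6}
m4 ∉ Sat(EG E[¬a U EG a]) = {m0, m1, m2, m5, m6}, so the formula does not hold at m4.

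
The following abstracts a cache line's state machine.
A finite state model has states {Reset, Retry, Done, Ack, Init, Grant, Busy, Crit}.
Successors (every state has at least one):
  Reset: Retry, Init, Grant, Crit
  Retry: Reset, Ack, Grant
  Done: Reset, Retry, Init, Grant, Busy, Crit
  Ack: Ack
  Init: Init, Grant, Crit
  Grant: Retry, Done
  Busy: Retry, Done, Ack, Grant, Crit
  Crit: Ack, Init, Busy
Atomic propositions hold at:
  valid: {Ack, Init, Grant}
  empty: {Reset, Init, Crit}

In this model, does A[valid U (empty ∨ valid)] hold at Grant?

Yes

Sat(empty ∨ valid) = {Reset, Ack, Init, Grant, Crit}
A[valid U (empty ∨ valid)]: least fixpoint, start Z0 = Sat((empty ∨ valid)) = {Reset, Ack, Init, Grant, Crit}, add states in Sat(valid) with every successor in Z. Already a fixed point.
Sat(A[valid U (empty ∨ valid)]) = {Reset, Ack, Init, Grant, Crit}
Grant ∈ Sat(A[valid U (empty ∨ valid)]) = {Reset, Ack, Init, Grant, Crit}, so the formula holds at Grant.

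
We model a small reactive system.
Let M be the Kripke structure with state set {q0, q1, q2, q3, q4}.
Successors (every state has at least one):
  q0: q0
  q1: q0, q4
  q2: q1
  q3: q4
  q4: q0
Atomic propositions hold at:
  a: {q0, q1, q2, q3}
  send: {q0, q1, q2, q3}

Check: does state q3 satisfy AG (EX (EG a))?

EG a: greatest fixpoint, start Z0 = {q0, q1, q2, q3}, keep only states in Sat with some successor in Z. Z1 = {q0, q1, q2}; fixed.
Sat(EG a) = {q0, q1, q2}
Sat(EX (EG a)) = {s : some successor in {q0, q1, q2}} = {q0, q1, q2, q4}
AG (EX (EG a)): greatest fixpoint, start Z0 = {q0, q1, q2, q4}, keep only states in Sat with every successor in Z. Already a fixed point.
Sat(AG (EX (EG a))) = {q0, q1, q2, q4}
q3 ∉ Sat(AG (EX (EG a))) = {q0, q1, q2, q4}, so the formula does not hold at q3.

No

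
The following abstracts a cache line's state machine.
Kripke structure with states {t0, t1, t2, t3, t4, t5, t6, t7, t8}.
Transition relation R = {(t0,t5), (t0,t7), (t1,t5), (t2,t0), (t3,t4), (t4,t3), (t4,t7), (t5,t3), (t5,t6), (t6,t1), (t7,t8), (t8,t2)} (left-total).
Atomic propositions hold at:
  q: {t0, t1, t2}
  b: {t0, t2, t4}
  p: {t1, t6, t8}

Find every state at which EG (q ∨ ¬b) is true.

{t0, t1, t2, t5, t6, t7, t8}

Sat(¬b) = {t1, t3, t5, t6, t7, t8}
Sat(q ∨ ¬b) = {t0, t1, t2, t3, t5, t6, t7, t8}
EG (q ∨ ¬b): greatest fixpoint, start Z0 = {t0, t1, t2, t3, t5, t6, t7, t8}, keep only states in Sat with some successor in Z. Z1 = {t0, t1, t2, t5, t6, t7, t8}; fixed.
Sat(EG (q ∨ ¬b)) = {t0, t1, t2, t5, t6, t7, t8}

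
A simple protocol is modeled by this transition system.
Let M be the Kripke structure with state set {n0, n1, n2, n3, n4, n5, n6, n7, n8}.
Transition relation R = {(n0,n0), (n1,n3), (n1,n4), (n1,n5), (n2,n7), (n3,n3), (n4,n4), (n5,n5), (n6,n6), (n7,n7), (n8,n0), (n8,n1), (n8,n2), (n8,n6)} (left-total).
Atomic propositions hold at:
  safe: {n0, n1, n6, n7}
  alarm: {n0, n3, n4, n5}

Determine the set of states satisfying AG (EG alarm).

EG alarm: greatest fixpoint, start Z0 = {n0, n3, n4, n5}, keep only states in Sat with some successor in Z. Already a fixed point.
Sat(EG alarm) = {n0, n3, n4, n5}
AG (EG alarm): greatest fixpoint, start Z0 = {n0, n3, n4, n5}, keep only states in Sat with every successor in Z. Already a fixed point.
Sat(AG (EG alarm)) = {n0, n3, n4, n5}

{n0, n3, n4, n5}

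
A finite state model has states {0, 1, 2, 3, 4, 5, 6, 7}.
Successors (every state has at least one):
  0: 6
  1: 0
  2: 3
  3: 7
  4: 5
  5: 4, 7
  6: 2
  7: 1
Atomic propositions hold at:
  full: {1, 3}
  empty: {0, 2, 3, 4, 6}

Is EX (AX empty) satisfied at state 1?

Sat(AX empty) = {s : every successor in {0, 2, 3, 4, 6}} = {0, 1, 2, 6}
Sat(EX (AX empty)) = {s : some successor in {0, 1, 2, 6}} = {0, 1, 6, 7}
1 ∈ Sat(EX (AX empty)) = {0, 1, 6, 7}, so the formula holds at 1.

Yes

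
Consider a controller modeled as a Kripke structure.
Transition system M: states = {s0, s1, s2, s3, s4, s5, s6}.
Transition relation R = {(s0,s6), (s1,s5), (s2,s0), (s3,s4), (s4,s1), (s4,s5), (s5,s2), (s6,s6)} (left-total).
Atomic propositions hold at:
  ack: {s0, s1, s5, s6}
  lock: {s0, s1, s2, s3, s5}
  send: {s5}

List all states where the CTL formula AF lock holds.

{s0, s1, s2, s3, s4, s5}

AF lock: least fixpoint, start Z0 = {s0, s1, s2, s3, s5}, add states with every successor in Z. Z1 = {s0, s1, s2, s3, s4, s5}; fixed.
Sat(AF lock) = {s0, s1, s2, s3, s4, s5}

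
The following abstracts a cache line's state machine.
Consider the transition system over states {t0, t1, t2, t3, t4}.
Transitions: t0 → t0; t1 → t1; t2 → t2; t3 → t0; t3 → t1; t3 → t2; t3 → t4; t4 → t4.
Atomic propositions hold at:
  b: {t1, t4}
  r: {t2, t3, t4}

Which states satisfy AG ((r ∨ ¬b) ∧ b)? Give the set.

{t4}

Sat(¬b) = {t0, t2, t3}
Sat(r ∨ ¬b) = {t0, t2, t3, t4}
Sat((r ∨ ¬b) ∧ b) = {t4}
AG ((r ∨ ¬b) ∧ b): greatest fixpoint, start Z0 = {t4}, keep only states in Sat with every successor in Z. Already a fixed point.
Sat(AG ((r ∨ ¬b) ∧ b)) = {t4}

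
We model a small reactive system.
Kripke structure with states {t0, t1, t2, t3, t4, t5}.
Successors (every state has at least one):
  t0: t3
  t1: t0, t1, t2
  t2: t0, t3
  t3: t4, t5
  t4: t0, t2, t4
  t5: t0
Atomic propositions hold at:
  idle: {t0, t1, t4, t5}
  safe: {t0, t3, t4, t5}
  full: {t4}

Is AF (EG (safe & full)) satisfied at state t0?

Sat(safe & full) = {t4}
EG (safe & full): greatest fixpoint, start Z0 = {t4}, keep only states in Sat with some successor in Z. Already a fixed point.
Sat(EG (safe & full)) = {t4}
AF (EG (safe & full)): least fixpoint, start Z0 = {t4}, add states with every successor in Z. Already a fixed point.
Sat(AF (EG (safe & full))) = {t4}
t0 ∉ Sat(AF (EG (safe & full))) = {t4}, so the formula does not hold at t0.

No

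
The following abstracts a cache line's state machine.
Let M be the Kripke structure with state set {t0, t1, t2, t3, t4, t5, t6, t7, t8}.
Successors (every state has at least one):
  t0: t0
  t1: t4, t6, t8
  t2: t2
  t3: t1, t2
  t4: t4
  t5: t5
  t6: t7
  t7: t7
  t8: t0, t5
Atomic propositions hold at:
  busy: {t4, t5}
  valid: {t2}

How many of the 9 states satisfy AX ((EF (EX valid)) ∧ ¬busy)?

Sat(EX valid) = {s : some successor in {t2}} = {t2, t3}
EF (EX valid): least fixpoint, start Z0 = {t2, t3}, add states with some successor in Z. Already a fixed point.
Sat(EF (EX valid)) = {t2, t3}
Sat(¬busy) = {t0, t1, t2, t3, t6, t7, t8}
Sat((EF (EX valid)) ∧ ¬busy) = {t2, t3}
Sat(AX ((EF (EX valid)) ∧ ¬busy)) = {s : every successor in {t2, t3}} = {t2}
|Sat(AX ((EF (EX valid)) ∧ ¬busy))| = |{t2}| = 1.

1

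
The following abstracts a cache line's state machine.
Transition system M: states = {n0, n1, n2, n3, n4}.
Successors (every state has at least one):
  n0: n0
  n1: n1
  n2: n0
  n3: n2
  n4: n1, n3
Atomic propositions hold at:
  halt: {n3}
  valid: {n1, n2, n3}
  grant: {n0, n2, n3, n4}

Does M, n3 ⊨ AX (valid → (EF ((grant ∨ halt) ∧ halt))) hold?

No

Sat(grant ∨ halt) = {n0, n2, n3, n4}
Sat((grant ∨ halt) ∧ halt) = {n3}
EF ((grant ∨ halt) ∧ halt): least fixpoint, start Z0 = {n3}, add states with some successor in Z. Z1 = {n3, n4}; fixed.
Sat(EF ((grant ∨ halt) ∧ halt)) = {n3, n4}
Sat(valid → (EF ((grant ∨ halt) ∧ halt))) = {n0, n3, n4}
Sat(AX (valid → (EF ((grant ∨ halt) ∧ halt)))) = {s : every successor in {n0, n3, n4}} = {n0, n2}
n3 ∉ Sat(AX (valid → (EF ((grant ∨ halt) ∧ halt)))) = {n0, n2}, so the formula does not hold at n3.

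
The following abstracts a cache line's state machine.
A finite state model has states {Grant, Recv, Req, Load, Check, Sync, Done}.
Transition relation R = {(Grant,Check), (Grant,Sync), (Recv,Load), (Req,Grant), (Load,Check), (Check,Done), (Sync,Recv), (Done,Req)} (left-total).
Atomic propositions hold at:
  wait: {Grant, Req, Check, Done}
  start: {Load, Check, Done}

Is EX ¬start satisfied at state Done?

Sat(¬start) = {Grant, Recv, Req, Sync}
Sat(EX ¬start) = {s : some successor in {Grant, Recv, Req, Sync}} = {Grant, Req, Sync, Done}
Done ∈ Sat(EX ¬start) = {Grant, Req, Sync, Done}, so the formula holds at Done.

Yes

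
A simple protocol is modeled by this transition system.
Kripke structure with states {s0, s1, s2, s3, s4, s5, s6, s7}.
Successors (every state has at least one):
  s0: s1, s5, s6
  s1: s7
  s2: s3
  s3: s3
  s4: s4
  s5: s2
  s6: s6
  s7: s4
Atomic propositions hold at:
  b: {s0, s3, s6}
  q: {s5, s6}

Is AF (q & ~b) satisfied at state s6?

No

Sat(~b) = {s1, s2, s4, s5, s7}
Sat(q & ~b) = {s5}
AF (q & ~b): least fixpoint, start Z0 = {s5}, add states with every successor in Z. Already a fixed point.
Sat(AF (q & ~b)) = {s5}
s6 ∉ Sat(AF (q & ~b)) = {s5}, so the formula does not hold at s6.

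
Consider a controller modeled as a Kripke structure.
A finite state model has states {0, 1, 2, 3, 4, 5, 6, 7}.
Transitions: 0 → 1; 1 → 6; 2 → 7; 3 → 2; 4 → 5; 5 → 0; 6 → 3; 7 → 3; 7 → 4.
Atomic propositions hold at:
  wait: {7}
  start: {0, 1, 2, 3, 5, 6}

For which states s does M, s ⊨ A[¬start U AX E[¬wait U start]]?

{0, 1, 3, 4, 5, 6, 7}

Sat(¬start) = {4, 7}
Sat(¬wait) = {0, 1, 2, 3, 4, 5, 6}
E[¬wait U start]: least fixpoint, start Z0 = Sat(start) = {0, 1, 2, 3, 5, 6}, add states in Sat(¬wait) with some successor in Z. Z1 = {0, 1, 2, 3, 4, 5, 6}; fixed.
Sat(E[¬wait U start]) = {0, 1, 2, 3, 4, 5, 6}
Sat(AX E[¬wait U start]) = {s : every successor in {0, 1, 2, 3, 4, 5, 6}} = {0, 1, 3, 4, 5, 6, 7}
A[¬start U AX E[¬wait U start]]: least fixpoint, start Z0 = Sat(AX E[¬wait U start]) = {0, 1, 3, 4, 5, 6, 7}, add states in Sat(¬start) with every successor in Z. Already a fixed point.
Sat(A[¬start U AX E[¬wait U start]]) = {0, 1, 3, 4, 5, 6, 7}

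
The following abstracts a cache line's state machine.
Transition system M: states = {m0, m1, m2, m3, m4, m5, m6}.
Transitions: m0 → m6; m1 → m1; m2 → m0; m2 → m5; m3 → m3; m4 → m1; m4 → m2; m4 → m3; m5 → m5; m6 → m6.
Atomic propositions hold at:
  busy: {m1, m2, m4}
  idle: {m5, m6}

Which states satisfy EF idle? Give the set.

EF idle: least fixpoint, start Z0 = {m5, m6}, add states with some successor in Z. Z1 = {m0, m2, m5, m6}; Z2 = {m0, m2, m4, m5, m6}; fixed.
Sat(EF idle) = {m0, m2, m4, m5, m6}

{m0, m2, m4, m5, m6}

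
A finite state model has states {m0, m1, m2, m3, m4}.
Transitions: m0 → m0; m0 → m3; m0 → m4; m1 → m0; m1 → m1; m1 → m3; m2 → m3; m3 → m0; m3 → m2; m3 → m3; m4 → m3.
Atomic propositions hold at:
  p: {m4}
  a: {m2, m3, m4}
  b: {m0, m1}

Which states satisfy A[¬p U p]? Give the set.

{m4}

Sat(¬p) = {m0, m1, m2, m3}
A[¬p U p]: least fixpoint, start Z0 = Sat(p) = {m4}, add states in Sat(¬p) with every successor in Z. Already a fixed point.
Sat(A[¬p U p]) = {m4}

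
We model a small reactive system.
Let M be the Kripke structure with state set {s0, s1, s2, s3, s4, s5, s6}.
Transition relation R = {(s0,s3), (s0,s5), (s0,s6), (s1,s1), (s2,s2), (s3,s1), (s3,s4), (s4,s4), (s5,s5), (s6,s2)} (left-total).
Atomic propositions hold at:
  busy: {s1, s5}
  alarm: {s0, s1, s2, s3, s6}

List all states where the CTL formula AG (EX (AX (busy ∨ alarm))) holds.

{s1, s2, s5, s6}

Sat(busy ∨ alarm) = {s0, s1, s2, s3, s5, s6}
Sat(AX (busy ∨ alarm)) = {s : every successor in {s0, s1, s2, s3, s5, s6}} = {s0, s1, s2, s5, s6}
Sat(EX (AX (busy ∨ alarm))) = {s : some successor in {s0, s1, s2, s5, s6}} = {s0, s1, s2, s3, s5, s6}
AG (EX (AX (busy ∨ alarm))): greatest fixpoint, start Z0 = {s0, s1, s2, s3, s5, s6}, keep only states in Sat with every successor in Z. Z1 = {s0, s1, s2, s5, s6}; Z2 = {s1, s2, s5, s6}; fixed.
Sat(AG (EX (AX (busy ∨ alarm)))) = {s1, s2, s5, s6}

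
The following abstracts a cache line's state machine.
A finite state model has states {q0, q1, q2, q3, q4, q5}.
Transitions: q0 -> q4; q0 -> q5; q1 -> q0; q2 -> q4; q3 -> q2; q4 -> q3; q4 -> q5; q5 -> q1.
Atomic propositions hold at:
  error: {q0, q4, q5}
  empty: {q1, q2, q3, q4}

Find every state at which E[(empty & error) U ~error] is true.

{q1, q2, q3, q4}

Sat(empty & error) = {q4}
Sat(~error) = {q1, q2, q3}
E[(empty & error) U ~error]: least fixpoint, start Z0 = Sat(~error) = {q1, q2, q3}, add states in Sat(empty & error) with some successor in Z. Z1 = {q1, q2, q3, q4}; fixed.
Sat(E[(empty & error) U ~error]) = {q1, q2, q3, q4}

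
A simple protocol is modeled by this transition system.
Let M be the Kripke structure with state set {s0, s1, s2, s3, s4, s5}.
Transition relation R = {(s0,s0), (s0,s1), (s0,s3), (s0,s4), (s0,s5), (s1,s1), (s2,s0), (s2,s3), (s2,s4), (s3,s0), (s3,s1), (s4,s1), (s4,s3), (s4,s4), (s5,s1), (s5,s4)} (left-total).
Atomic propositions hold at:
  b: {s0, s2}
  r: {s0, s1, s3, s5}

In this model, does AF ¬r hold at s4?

Sat(¬r) = {s2, s4}
AF ¬r: least fixpoint, start Z0 = {s2, s4}, add states with every successor in Z. Already a fixed point.
Sat(AF ¬r) = {s2, s4}
s4 ∈ Sat(AF ¬r) = {s2, s4}, so the formula holds at s4.

Yes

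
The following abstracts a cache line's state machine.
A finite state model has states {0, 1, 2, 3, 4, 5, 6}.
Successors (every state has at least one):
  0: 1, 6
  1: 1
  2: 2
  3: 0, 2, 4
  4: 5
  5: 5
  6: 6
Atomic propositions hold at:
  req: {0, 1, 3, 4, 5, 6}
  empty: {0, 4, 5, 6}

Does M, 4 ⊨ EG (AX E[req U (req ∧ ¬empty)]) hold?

Sat(¬empty) = {1, 2, 3}
Sat(req ∧ ¬empty) = {1, 3}
E[req U (req ∧ ¬empty)]: least fixpoint, start Z0 = Sat((req ∧ ¬empty)) = {1, 3}, add states in Sat(req) with some successor in Z. Z1 = {0, 1, 3}; fixed.
Sat(E[req U (req ∧ ¬empty)]) = {0, 1, 3}
Sat(AX E[req U (req ∧ ¬empty)]) = {s : every successor in {0, 1, 3}} = {1}
EG (AX E[req U (req ∧ ¬empty)]): greatest fixpoint, start Z0 = {1}, keep only states in Sat with some successor in Z. Already a fixed point.
Sat(EG (AX E[req U (req ∧ ¬empty)])) = {1}
4 ∉ Sat(EG (AX E[req U (req ∧ ¬empty)])) = {1}, so the formula does not hold at 4.

No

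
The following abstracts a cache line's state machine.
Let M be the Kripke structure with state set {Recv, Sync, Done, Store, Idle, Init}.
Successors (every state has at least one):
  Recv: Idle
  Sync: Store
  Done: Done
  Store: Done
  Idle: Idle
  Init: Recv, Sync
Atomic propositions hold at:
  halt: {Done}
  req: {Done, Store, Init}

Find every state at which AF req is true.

{Sync, Done, Store, Init}

AF req: least fixpoint, start Z0 = {Done, Store, Init}, add states with every successor in Z. Z1 = {Sync, Done, Store, Init}; fixed.
Sat(AF req) = {Sync, Done, Store, Init}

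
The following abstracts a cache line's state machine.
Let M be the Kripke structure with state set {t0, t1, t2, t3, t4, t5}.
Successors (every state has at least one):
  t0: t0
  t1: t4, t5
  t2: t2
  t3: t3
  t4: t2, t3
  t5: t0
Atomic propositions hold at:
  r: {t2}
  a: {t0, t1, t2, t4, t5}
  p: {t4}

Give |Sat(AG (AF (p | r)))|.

Sat(p | r) = {t2, t4}
AF (p | r): least fixpoint, start Z0 = {t2, t4}, add states with every successor in Z. Already a fixed point.
Sat(AF (p | r)) = {t2, t4}
AG (AF (p | r)): greatest fixpoint, start Z0 = {t2, t4}, keep only states in Sat with every successor in Z. Z1 = {t2}; fixed.
Sat(AG (AF (p | r))) = {t2}
|Sat(AG (AF (p | r)))| = |{t2}| = 1.

1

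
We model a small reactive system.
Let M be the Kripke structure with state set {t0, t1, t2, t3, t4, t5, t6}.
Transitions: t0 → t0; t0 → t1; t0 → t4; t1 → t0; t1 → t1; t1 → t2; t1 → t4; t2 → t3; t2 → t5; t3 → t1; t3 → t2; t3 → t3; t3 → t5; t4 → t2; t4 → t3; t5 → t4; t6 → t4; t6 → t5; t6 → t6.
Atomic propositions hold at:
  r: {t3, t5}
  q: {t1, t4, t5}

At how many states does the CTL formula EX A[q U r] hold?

A[q U r]: least fixpoint, start Z0 = Sat(r) = {t3, t5}, add states in Sat(q) with every successor in Z. Already a fixed point.
Sat(A[q U r]) = {t3, t5}
Sat(EX A[q U r]) = {s : some successor in {t3, t5}} = {t2, t3, t4, t6}
|Sat(EX A[q U r])| = |{t2, t3, t4, t6}| = 4.

4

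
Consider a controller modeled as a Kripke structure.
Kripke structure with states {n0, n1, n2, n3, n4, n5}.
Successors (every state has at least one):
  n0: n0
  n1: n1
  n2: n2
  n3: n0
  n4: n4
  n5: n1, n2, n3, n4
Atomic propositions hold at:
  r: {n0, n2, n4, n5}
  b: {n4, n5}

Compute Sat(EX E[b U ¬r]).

{n1, n5}

Sat(¬r) = {n1, n3}
E[b U ¬r]: least fixpoint, start Z0 = Sat(¬r) = {n1, n3}, add states in Sat(b) with some successor in Z. Z1 = {n1, n3, n5}; fixed.
Sat(E[b U ¬r]) = {n1, n3, n5}
Sat(EX E[b U ¬r]) = {s : some successor in {n1, n3, n5}} = {n1, n5}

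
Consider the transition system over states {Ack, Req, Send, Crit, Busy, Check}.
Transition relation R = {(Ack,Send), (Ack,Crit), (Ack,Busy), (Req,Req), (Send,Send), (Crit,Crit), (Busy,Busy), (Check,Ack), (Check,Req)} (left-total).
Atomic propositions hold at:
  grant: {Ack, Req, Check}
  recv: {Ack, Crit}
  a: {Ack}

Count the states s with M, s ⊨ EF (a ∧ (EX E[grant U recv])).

E[grant U recv]: least fixpoint, start Z0 = Sat(recv) = {Ack, Crit}, add states in Sat(grant) with some successor in Z. Z1 = {Ack, Crit, Check}; fixed.
Sat(E[grant U recv]) = {Ack, Crit, Check}
Sat(EX E[grant U recv]) = {s : some successor in {Ack, Crit, Check}} = {Ack, Crit, Check}
Sat(a ∧ (EX E[grant U recv])) = {Ack}
EF (a ∧ (EX E[grant U recv])): least fixpoint, start Z0 = {Ack}, add states with some successor in Z. Z1 = {Ack, Check}; fixed.
Sat(EF (a ∧ (EX E[grant U recv]))) = {Ack, Check}
|Sat(EF (a ∧ (EX E[grant U recv])))| = |{Ack, Check}| = 2.

2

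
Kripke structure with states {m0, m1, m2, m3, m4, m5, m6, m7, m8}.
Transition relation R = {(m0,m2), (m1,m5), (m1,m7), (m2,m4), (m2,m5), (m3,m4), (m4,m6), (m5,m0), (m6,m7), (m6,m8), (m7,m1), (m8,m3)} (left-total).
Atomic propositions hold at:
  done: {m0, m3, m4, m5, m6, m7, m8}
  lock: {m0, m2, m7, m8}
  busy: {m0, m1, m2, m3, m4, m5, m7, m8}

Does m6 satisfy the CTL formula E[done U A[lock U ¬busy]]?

Yes

Sat(¬busy) = {m6}
A[lock U ¬busy]: least fixpoint, start Z0 = Sat(¬busy) = {m6}, add states in Sat(lock) with every successor in Z. Already a fixed point.
Sat(A[lock U ¬busy]) = {m6}
E[done U A[lock U ¬busy]]: least fixpoint, start Z0 = Sat(A[lock U ¬busy]) = {m6}, add states in Sat(done) with some successor in Z. Z1 = {m4, m6}; Z2 = {m3, m4, m6}; Z3 = {m3, m4, m6, m8}; fixed.
Sat(E[done U A[lock U ¬busy]]) = {m3, m4, m6, m8}
m6 ∈ Sat(E[done U A[lock U ¬busy]]) = {m3, m4, m6, m8}, so the formula holds at m6.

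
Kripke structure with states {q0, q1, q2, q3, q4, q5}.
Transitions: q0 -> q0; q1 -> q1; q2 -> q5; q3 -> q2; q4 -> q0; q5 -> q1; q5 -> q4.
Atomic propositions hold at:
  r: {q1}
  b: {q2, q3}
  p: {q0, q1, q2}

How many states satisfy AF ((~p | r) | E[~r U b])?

5

Sat(~p) = {q3, q4, q5}
Sat(~p | r) = {q1, q3, q4, q5}
Sat(~r) = {q0, q2, q3, q4, q5}
E[~r U b]: least fixpoint, start Z0 = Sat(b) = {q2, q3}, add states in Sat(~r) with some successor in Z. Already a fixed point.
Sat(E[~r U b]) = {q2, q3}
Sat((~p | r) | E[~r U b]) = {q1, q2, q3, q4, q5}
AF ((~p | r) | E[~r U b]): least fixpoint, start Z0 = {q1, q2, q3, q4, q5}, add states with every successor in Z. Already a fixed point.
Sat(AF ((~p | r) | E[~r U b])) = {q1, q2, q3, q4, q5}
|Sat(AF ((~p | r) | E[~r U b]))| = |{q1, q2, q3, q4, q5}| = 5.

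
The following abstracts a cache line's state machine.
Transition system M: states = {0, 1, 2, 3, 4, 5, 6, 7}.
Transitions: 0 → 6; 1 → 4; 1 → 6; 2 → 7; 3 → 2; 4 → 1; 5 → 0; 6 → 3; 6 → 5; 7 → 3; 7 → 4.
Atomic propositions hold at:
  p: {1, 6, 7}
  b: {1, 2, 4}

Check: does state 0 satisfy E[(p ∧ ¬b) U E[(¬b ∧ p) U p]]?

Sat(¬b) = {0, 3, 5, 6, 7}
Sat(p ∧ ¬b) = {6, 7}
Sat(¬b ∧ p) = {6, 7}
E[(¬b ∧ p) U p]: least fixpoint, start Z0 = Sat(p) = {1, 6, 7}, add states in Sat(¬b ∧ p) with some successor in Z. Already a fixed point.
Sat(E[(¬b ∧ p) U p]) = {1, 6, 7}
E[(p ∧ ¬b) U E[(¬b ∧ p) U p]]: least fixpoint, start Z0 = Sat(E[(¬b ∧ p) U p]) = {1, 6, 7}, add states in Sat(p ∧ ¬b) with some successor in Z. Already a fixed point.
Sat(E[(p ∧ ¬b) U E[(¬b ∧ p) U p]]) = {1, 6, 7}
0 ∉ Sat(E[(p ∧ ¬b) U E[(¬b ∧ p) U p]]) = {1, 6, 7}, so the formula does not hold at 0.

No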